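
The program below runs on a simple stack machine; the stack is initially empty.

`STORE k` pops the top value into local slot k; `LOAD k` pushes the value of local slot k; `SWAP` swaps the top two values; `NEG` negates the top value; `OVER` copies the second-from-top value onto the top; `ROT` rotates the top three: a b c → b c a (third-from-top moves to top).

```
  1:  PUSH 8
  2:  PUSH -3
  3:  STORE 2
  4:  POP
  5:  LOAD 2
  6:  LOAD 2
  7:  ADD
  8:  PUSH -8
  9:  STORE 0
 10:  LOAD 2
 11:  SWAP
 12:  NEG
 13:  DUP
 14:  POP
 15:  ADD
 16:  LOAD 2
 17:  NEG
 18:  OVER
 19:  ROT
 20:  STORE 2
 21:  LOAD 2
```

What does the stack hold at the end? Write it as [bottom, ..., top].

PUSH 8   [8]
PUSH -3  [8, -3]
STORE 2  [8]
POP      []
LOAD 2   [-3]
LOAD 2   [-3, -3]
ADD      [-6]
PUSH -8  [-6, -8]
STORE 0  [-6]
LOAD 2   [-6, -3]
SWAP     [-3, -6]
NEG      [-3, 6]
DUP      [-3, 6, 6]
POP      [-3, 6]
ADD      [3]
LOAD 2   [3, -3]
NEG      [3, 3]
OVER     [3, 3, 3]
ROT      [3, 3, 3]
STORE 2  [3, 3]
LOAD 2   [3, 3, 3]

[3, 3, 3]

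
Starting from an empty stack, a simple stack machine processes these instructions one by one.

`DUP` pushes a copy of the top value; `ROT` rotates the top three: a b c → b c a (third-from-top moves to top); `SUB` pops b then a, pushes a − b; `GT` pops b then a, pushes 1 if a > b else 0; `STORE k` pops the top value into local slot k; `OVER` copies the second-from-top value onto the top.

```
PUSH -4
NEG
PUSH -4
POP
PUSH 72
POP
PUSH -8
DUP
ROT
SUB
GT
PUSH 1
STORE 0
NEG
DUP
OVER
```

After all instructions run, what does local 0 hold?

PUSH -4  -4
NEG      4
PUSH -4  4 -4
POP      4
PUSH 72  4 72
POP      4
PUSH -8  4 -8
DUP      4 -8 -8
ROT      -8 -8 4
SUB      -8 -12
GT       1
PUSH 1   1 1
STORE 0  1
NEG      -1
DUP      -1 -1
OVER     -1 -1 -1

1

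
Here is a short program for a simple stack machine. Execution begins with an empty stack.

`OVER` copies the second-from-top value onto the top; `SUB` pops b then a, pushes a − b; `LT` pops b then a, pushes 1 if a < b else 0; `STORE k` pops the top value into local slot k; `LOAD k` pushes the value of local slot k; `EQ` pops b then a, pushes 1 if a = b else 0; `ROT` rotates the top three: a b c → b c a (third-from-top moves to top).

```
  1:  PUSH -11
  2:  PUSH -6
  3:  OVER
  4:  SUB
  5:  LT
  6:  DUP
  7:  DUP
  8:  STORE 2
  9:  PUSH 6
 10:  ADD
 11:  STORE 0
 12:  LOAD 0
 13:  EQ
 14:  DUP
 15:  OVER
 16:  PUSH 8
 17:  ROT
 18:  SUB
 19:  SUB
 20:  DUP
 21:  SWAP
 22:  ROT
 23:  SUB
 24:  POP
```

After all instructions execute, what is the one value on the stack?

PUSH -11 → -11
PUSH -6  → -11 -6
OVER     → -11 -6 -11
SUB      → -11 5
LT       → 1
DUP      → 1 1
DUP      → 1 1 1
STORE 2  → 1 1
PUSH 6   → 1 1 6
ADD      → 1 7
STORE 0  → 1
LOAD 0   → 1 7
EQ       → 0
DUP      → 0 0
OVER     → 0 0 0
PUSH 8   → 0 0 0 8
ROT      → 0 0 8 0
SUB      → 0 0 8
SUB      → 0 -8
DUP      → 0 -8 -8
SWAP     → 0 -8 -8
ROT      → -8 -8 0
SUB      → -8 -8
POP      → -8

-8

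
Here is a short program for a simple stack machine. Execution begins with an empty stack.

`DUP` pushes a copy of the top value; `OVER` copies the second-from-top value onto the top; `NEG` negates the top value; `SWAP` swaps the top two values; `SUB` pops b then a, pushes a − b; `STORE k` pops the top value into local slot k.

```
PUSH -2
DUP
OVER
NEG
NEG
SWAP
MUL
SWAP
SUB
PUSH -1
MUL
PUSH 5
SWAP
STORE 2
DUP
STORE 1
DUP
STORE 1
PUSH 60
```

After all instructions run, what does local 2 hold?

PUSH -2 → [-2]
DUP     → [-2, -2]
OVER    → [-2, -2, -2]
NEG     → [-2, -2, 2]
NEG     → [-2, -2, -2]
SWAP    → [-2, -2, -2]
MUL     → [-2, 4]
SWAP    → [4, -2]
SUB     → [6]
PUSH -1 → [6, -1]
MUL     → [-6]
PUSH 5  → [-6, 5]
SWAP    → [5, -6]
STORE 2 → [5]
DUP     → [5, 5]
STORE 1 → [5]
DUP     → [5, 5]
STORE 1 → [5]
PUSH 60 → [5, 60]

-6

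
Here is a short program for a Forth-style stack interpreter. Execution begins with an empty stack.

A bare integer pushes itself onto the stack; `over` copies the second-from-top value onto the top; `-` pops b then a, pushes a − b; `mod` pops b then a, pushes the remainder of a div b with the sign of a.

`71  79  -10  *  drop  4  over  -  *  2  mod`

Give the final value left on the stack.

71   : 71
79   : 71 79
-10  : 71 79 -10
*    : 71 -790
drop : 71
4    : 71 4
over : 71 4 71
-    : 71 -67
*    : -4757
2    : -4757 2
mod  : -1

-1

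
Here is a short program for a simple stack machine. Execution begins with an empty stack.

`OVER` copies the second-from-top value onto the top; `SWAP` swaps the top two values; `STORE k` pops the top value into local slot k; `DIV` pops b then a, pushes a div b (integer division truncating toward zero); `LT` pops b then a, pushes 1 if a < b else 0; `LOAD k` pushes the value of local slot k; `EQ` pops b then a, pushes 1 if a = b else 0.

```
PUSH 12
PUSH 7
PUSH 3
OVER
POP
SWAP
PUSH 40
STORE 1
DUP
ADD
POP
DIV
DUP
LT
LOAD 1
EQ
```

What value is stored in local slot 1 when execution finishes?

PUSH 12 -> [12]
PUSH 7  -> [12, 7]
PUSH 3  -> [12, 7, 3]
OVER    -> [12, 7, 3, 7]
POP     -> [12, 7, 3]
SWAP    -> [12, 3, 7]
PUSH 40 -> [12, 3, 7, 40]
STORE 1 -> [12, 3, 7]
DUP     -> [12, 3, 7, 7]
ADD     -> [12, 3, 14]
POP     -> [12, 3]
DIV     -> [4]
DUP     -> [4, 4]
LT      -> [0]
LOAD 1  -> [0, 40]
EQ      -> [0]

40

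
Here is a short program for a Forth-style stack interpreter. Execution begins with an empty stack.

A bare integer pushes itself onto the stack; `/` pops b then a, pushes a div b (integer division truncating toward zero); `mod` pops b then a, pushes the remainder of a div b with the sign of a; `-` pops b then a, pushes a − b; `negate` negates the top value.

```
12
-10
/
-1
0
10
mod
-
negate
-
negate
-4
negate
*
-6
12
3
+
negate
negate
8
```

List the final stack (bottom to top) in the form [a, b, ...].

[8, -6, 15, 8]

12     : 12
-10    : 12 -10
/      : -1
-1     : -1 -1
0      : -1 -1 0
10     : -1 -1 0 10
mod    : -1 -1 0
-      : -1 -1
negate : -1 1
-      : -2
negate : 2
-4     : 2 -4
negate : 2 4
*      : 8
-6     : 8 -6
12     : 8 -6 12
3      : 8 -6 12 3
+      : 8 -6 15
negate : 8 -6 -15
negate : 8 -6 15
8      : 8 -6 15 8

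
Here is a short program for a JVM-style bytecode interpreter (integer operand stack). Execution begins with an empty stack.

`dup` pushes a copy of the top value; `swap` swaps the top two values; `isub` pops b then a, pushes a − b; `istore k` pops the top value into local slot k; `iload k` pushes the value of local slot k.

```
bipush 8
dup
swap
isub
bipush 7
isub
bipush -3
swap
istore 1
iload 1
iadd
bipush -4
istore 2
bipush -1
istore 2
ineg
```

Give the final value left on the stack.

bipush 8  -> 8
dup       -> 8 8
swap      -> 8 8
isub      -> 0
bipush 7  -> 0 7
isub      -> -7
bipush -3 -> -7 -3
swap      -> -3 -7
istore 1  -> -3
iload 1   -> -3 -7
iadd      -> -10
bipush -4 -> -10 -4
istore 2  -> -10
bipush -1 -> -10 -1
istore 2  -> -10
ineg      -> 10

10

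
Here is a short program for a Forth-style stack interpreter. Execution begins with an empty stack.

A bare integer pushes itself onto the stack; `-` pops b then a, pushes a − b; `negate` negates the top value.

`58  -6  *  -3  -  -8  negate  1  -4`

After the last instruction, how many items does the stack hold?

58     → [58]
-6     → [58, -6]
*      → [-348]
-3     → [-348, -3]
-      → [-345]
-8     → [-345, -8]
negate → [-345, 8]
1      → [-345, 8, 1]
-4     → [-345, 8, 1, -4]

4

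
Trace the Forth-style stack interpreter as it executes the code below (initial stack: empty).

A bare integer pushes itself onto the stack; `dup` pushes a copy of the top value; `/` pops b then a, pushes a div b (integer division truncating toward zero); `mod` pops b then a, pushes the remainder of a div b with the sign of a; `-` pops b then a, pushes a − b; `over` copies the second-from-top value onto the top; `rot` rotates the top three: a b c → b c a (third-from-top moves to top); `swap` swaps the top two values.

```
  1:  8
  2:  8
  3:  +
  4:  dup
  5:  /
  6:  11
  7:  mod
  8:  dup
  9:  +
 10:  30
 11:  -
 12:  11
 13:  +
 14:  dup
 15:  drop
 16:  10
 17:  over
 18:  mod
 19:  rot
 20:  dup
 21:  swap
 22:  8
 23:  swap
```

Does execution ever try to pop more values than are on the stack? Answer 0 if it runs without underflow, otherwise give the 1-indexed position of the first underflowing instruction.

19

8    → [8]
8    → [8, 8]
+    → [16]
dup  → [16, 16]
/    → [1]
11   → [1, 11]
mod  → [1]
dup  → [1, 1]
+    → [2]
30   → [2, 30]
-    → [-28]
11   → [-28, 11]
+    → [-17]
dup  → [-17, -17]
drop → [-17]
10   → [-17, 10]
over → [-17, 10, -17]
mod  → [-17, 10]
rot  — needs 3 operands, stack has 2 → underflow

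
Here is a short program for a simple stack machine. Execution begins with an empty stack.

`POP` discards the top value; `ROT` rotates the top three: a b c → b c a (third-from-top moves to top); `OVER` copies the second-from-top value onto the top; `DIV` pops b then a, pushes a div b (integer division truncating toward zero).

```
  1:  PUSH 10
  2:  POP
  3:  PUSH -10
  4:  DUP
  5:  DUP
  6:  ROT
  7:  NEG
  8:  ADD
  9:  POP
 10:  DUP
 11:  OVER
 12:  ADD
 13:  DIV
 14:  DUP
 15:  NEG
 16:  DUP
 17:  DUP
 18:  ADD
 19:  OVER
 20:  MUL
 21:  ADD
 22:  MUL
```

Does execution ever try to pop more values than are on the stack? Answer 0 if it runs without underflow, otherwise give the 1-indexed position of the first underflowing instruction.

PUSH 10  → [10]
POP      → []
PUSH -10 → [-10]
DUP      → [-10, -10]
DUP      → [-10, -10, -10]
ROT      → [-10, -10, -10]
NEG      → [-10, -10, 10]
ADD      → [-10, 0]
POP      → [-10]
DUP      → [-10, -10]
OVER     → [-10, -10, -10]
ADD      → [-10, -20]
DIV      → [0]
DUP      → [0, 0]
NEG      → [0, 0]
DUP      → [0, 0, 0]
DUP      → [0, 0, 0, 0]
ADD      → [0, 0, 0]
OVER     → [0, 0, 0, 0]
MUL      → [0, 0, 0]
ADD      → [0, 0]
MUL      → [0]

0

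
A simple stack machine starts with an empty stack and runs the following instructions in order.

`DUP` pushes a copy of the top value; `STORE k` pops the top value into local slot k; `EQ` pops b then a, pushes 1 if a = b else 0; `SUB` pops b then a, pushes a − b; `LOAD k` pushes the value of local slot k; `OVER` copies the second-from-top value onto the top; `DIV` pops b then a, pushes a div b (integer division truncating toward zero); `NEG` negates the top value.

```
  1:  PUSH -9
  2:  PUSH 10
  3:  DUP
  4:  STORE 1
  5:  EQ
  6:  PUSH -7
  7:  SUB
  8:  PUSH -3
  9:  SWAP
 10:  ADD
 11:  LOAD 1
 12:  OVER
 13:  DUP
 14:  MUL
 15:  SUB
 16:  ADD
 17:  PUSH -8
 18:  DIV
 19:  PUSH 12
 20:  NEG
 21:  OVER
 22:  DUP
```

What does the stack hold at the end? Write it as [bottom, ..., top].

PUSH -9 -> -9
PUSH 10 -> -9 10
DUP     -> -9 10 10
STORE 1 -> -9 10
EQ      -> 0
PUSH -7 -> 0 -7
SUB     -> 7
PUSH -3 -> 7 -3
SWAP    -> -3 7
ADD     -> 4
LOAD 1  -> 4 10
OVER    -> 4 10 4
DUP     -> 4 10 4 4
MUL     -> 4 10 16
SUB     -> 4 -6
ADD     -> -2
PUSH -8 -> -2 -8
DIV     -> 0
PUSH 12 -> 0 12
NEG     -> 0 -12
OVER    -> 0 -12 0
DUP     -> 0 -12 0 0

[0, -12, 0, 0]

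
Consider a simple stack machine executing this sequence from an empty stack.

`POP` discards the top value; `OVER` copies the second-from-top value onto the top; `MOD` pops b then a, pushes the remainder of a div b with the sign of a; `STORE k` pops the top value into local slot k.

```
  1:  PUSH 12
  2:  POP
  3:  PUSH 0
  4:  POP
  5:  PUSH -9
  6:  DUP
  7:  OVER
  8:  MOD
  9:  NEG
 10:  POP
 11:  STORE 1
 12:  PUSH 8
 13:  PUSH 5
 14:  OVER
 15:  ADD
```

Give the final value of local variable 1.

PUSH 12 : [12]
POP     : []
PUSH 0  : [0]
POP     : []
PUSH -9 : [-9]
DUP     : [-9, -9]
OVER    : [-9, -9, -9]
MOD     : [-9, 0]
NEG     : [-9, 0]
POP     : [-9]
STORE 1 : []
PUSH 8  : [8]
PUSH 5  : [8, 5]
OVER    : [8, 5, 8]
ADD     : [8, 13]

-9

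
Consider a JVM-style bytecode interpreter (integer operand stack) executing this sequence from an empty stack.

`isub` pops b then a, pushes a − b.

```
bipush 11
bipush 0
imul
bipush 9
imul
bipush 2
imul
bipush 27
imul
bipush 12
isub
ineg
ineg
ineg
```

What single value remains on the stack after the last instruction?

bipush 11 → 11
bipush 0  → 11 0
imul      → 0
bipush 9  → 0 9
imul      → 0
bipush 2  → 0 2
imul      → 0
bipush 27 → 0 27
imul      → 0
bipush 12 → 0 12
isub      → -12
ineg      → 12
ineg      → -12
ineg      → 12

12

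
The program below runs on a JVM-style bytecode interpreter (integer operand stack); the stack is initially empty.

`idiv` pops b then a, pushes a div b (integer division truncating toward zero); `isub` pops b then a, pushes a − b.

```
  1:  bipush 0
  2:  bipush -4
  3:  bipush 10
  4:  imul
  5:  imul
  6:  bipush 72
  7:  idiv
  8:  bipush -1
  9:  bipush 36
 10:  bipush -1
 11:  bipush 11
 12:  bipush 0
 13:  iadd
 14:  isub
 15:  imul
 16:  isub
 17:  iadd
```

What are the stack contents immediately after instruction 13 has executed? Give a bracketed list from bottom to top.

bipush 0  -> 0
bipush -4 -> 0 -4
bipush 10 -> 0 -4 10
imul      -> 0 -40
imul      -> 0
bipush 72 -> 0 72
idiv      -> 0
bipush -1 -> 0 -1
bipush 36 -> 0 -1 36
bipush -1 -> 0 -1 36 -1
bipush 11 -> 0 -1 36 -1 11
bipush 0  -> 0 -1 36 -1 11 0
iadd      -> 0 -1 36 -1 11

[0, -1, 36, -1, 11]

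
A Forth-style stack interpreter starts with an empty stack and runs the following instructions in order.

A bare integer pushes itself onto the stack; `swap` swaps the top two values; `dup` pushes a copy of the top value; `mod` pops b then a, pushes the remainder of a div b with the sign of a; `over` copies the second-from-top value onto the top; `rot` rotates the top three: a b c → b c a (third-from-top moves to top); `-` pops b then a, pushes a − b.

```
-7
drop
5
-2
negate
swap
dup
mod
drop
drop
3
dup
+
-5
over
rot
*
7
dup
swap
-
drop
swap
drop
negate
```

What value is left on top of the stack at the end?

-36

-7     -> [-7]
drop   -> []
5      -> [5]
-2     -> [5, -2]
negate -> [5, 2]
swap   -> [2, 5]
dup    -> [2, 5, 5]
mod    -> [2, 0]
drop   -> [2]
drop   -> []
3      -> [3]
dup    -> [3, 3]
+      -> [6]
-5     -> [6, -5]
over   -> [6, -5, 6]
rot    -> [-5, 6, 6]
*      -> [-5, 36]
7      -> [-5, 36, 7]
dup    -> [-5, 36, 7, 7]
swap   -> [-5, 36, 7, 7]
-      -> [-5, 36, 0]
drop   -> [-5, 36]
swap   -> [36, -5]
drop   -> [36]
negate -> [-36]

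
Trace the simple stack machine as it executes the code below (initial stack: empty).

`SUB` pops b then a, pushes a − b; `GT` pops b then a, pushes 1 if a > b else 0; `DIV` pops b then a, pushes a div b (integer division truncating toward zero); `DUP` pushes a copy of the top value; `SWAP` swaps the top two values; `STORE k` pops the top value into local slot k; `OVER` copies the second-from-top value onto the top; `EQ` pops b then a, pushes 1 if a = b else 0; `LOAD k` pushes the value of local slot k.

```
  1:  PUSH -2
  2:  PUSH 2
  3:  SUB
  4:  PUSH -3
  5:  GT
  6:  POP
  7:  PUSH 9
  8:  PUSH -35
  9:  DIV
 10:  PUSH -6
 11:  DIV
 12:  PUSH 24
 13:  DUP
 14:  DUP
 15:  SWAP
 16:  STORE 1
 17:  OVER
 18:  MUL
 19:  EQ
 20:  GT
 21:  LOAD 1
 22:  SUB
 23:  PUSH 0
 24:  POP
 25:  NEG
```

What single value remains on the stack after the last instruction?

24

PUSH -2   -2
PUSH 2    -2 2
SUB       -4
PUSH -3   -4 -3
GT        0
POP       (empty)
PUSH 9    9
PUSH -35  9 -35
DIV       0
PUSH -6   0 -6
DIV       0
PUSH 24   0 24
DUP       0 24 24
DUP       0 24 24 24
SWAP      0 24 24 24
STORE 1   0 24 24
OVER      0 24 24 24
MUL       0 24 576
EQ        0 0
GT        0
LOAD 1    0 24
SUB       -24
PUSH 0    -24 0
POP       -24
NEG       24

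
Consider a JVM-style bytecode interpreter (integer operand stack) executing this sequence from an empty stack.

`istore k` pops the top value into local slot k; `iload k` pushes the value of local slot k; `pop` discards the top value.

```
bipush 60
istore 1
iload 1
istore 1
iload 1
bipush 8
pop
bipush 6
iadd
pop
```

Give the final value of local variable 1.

bipush 60 : 60
istore 1  : (empty)
iload 1   : 60
istore 1  : (empty)
iload 1   : 60
bipush 8  : 60 8
pop       : 60
bipush 6  : 60 6
iadd      : 66
pop       : (empty)

60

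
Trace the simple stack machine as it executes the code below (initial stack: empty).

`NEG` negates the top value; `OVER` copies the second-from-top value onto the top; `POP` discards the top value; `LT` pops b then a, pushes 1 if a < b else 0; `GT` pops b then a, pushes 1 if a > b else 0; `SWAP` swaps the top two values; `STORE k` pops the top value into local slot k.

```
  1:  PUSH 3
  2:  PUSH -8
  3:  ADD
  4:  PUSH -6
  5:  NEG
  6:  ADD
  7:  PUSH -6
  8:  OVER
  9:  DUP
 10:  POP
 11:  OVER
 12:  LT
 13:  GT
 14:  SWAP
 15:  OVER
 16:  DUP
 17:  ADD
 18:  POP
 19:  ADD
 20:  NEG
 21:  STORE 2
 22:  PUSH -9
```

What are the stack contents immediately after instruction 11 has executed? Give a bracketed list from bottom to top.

PUSH 3   3
PUSH -8  3 -8
ADD      -5
PUSH -6  -5 -6
NEG      -5 6
ADD      1
PUSH -6  1 -6
OVER     1 -6 1
DUP      1 -6 1 1
POP      1 -6 1
OVER     1 -6 1 -6

[1, -6, 1, -6]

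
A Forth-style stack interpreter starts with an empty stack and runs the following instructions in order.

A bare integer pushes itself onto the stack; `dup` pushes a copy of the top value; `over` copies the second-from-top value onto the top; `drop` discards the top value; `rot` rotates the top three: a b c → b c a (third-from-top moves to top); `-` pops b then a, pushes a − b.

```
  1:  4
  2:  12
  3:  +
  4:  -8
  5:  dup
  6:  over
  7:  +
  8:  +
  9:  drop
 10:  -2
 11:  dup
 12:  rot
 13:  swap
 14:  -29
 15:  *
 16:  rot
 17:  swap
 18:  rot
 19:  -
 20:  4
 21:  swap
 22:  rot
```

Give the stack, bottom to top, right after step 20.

[-2, 42, 4]

4     4
12    4 12
+     16
-8    16 -8
dup   16 -8 -8
over  16 -8 -8 -8
+     16 -8 -16
+     16 -24
drop  16
-2    16 -2
dup   16 -2 -2
rot   -2 -2 16
swap  -2 16 -2
-29   -2 16 -2 -29
*     -2 16 58
rot   16 58 -2
swap  16 -2 58
rot   -2 58 16
-     -2 42
4     -2 42 4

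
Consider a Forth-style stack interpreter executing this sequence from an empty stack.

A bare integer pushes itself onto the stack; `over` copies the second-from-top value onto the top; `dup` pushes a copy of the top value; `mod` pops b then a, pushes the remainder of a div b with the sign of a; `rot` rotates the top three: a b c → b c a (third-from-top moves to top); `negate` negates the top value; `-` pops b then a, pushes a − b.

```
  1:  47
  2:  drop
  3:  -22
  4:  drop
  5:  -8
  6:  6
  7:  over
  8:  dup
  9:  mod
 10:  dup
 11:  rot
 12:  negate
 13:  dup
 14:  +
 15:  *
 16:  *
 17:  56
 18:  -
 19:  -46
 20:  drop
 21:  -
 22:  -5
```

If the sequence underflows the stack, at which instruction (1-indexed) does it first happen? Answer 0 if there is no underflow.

0

47      47
drop    (empty)
-22     -22
drop    (empty)
-8      -8
6       -8 6
over    -8 6 -8
dup     -8 6 -8 -8
mod     -8 6 0
dup     -8 6 0 0
rot     -8 0 0 6
negate  -8 0 0 -6
dup     -8 0 0 -6 -6
+       -8 0 0 -12
*       -8 0 0
*       -8 0
56      -8 0 56
-       -8 -56
-46     -8 -56 -46
drop    -8 -56
-       48
-5      48 -5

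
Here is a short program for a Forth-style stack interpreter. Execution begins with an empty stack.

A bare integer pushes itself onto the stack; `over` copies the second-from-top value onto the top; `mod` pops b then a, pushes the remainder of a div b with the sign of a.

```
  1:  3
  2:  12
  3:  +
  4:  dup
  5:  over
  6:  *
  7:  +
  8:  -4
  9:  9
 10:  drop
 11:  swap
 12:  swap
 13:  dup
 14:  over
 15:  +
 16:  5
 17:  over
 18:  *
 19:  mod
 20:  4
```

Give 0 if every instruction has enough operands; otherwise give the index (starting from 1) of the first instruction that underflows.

3    -> [3]
12   -> [3, 12]
+    -> [15]
dup  -> [15, 15]
over -> [15, 15, 15]
*    -> [15, 225]
+    -> [240]
-4   -> [240, -4]
9    -> [240, -4, 9]
drop -> [240, -4]
swap -> [-4, 240]
swap -> [240, -4]
dup  -> [240, -4, -4]
over -> [240, -4, -4, -4]
+    -> [240, -4, -8]
5    -> [240, -4, -8, 5]
over -> [240, -4, -8, 5, -8]
*    -> [240, -4, -8, -40]
mod  -> [240, -4, -8]
4    -> [240, -4, -8, 4]

0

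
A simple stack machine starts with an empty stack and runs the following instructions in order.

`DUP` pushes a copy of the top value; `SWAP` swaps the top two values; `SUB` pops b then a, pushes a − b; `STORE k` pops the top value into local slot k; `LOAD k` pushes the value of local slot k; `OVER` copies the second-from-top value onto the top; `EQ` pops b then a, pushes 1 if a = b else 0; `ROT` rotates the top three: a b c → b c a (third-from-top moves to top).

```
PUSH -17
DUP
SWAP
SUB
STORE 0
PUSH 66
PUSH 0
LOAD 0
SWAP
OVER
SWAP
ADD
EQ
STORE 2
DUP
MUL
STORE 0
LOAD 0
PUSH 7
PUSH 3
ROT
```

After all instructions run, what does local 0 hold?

4356

PUSH -17 → [-17]
DUP      → [-17, -17]
SWAP     → [-17, -17]
SUB      → [0]
STORE 0  → []
PUSH 66  → [66]
PUSH 0   → [66, 0]
LOAD 0   → [66, 0, 0]
SWAP     → [66, 0, 0]
OVER     → [66, 0, 0, 0]
SWAP     → [66, 0, 0, 0]
ADD      → [66, 0, 0]
EQ       → [66, 1]
STORE 2  → [66]
DUP      → [66, 66]
MUL      → [4356]
STORE 0  → []
LOAD 0   → [4356]
PUSH 7   → [4356, 7]
PUSH 3   → [4356, 7, 3]
ROT      → [7, 3, 4356]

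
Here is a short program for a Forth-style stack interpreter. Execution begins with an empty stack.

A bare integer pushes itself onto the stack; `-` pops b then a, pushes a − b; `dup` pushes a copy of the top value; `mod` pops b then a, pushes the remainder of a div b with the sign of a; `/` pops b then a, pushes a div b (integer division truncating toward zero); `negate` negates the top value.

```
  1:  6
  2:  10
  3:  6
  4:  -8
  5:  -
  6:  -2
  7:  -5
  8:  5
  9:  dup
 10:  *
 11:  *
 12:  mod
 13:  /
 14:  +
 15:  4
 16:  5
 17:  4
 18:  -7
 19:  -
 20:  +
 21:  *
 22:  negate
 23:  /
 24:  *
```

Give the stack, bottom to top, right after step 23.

[6, 0]

6      → 6
10     → 6 10
6      → 6 10 6
-8     → 6 10 6 -8
-      → 6 10 14
-2     → 6 10 14 -2
-5     → 6 10 14 -2 -5
5      → 6 10 14 -2 -5 5
dup    → 6 10 14 -2 -5 5 5
*      → 6 10 14 -2 -5 25
*      → 6 10 14 -2 -125
mod    → 6 10 14 -2
/      → 6 10 -7
+      → 6 3
4      → 6 3 4
5      → 6 3 4 5
4      → 6 3 4 5 4
-7     → 6 3 4 5 4 -7
-      → 6 3 4 5 11
+      → 6 3 4 16
*      → 6 3 64
negate → 6 3 -64
/      → 6 0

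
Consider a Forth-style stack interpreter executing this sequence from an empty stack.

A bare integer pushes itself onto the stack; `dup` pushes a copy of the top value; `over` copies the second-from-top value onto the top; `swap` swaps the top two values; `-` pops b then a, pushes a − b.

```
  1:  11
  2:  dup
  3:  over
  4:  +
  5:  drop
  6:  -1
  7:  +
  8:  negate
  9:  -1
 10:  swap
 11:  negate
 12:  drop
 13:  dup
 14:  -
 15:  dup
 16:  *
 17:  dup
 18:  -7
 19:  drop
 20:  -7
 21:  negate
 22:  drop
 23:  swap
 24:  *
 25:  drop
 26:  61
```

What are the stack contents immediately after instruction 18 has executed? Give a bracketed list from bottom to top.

[0, 0, -7]

11      [11]
dup     [11, 11]
over    [11, 11, 11]
+       [11, 22]
drop    [11]
-1      [11, -1]
+       [10]
negate  [-10]
-1      [-10, -1]
swap    [-1, -10]
negate  [-1, 10]
drop    [-1]
dup     [-1, -1]
-       [0]
dup     [0, 0]
*       [0]
dup     [0, 0]
-7      [0, 0, -7]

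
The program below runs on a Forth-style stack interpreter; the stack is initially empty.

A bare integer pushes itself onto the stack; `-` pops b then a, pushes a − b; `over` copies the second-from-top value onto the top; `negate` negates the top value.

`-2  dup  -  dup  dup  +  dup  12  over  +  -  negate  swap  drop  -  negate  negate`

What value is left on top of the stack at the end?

-12

-2     : -2
dup    : -2 -2
-      : 0
dup    : 0 0
dup    : 0 0 0
+      : 0 0
dup    : 0 0 0
12     : 0 0 0 12
over   : 0 0 0 12 0
+      : 0 0 0 12
-      : 0 0 -12
negate : 0 0 12
swap   : 0 12 0
drop   : 0 12
-      : -12
negate : 12
negate : -12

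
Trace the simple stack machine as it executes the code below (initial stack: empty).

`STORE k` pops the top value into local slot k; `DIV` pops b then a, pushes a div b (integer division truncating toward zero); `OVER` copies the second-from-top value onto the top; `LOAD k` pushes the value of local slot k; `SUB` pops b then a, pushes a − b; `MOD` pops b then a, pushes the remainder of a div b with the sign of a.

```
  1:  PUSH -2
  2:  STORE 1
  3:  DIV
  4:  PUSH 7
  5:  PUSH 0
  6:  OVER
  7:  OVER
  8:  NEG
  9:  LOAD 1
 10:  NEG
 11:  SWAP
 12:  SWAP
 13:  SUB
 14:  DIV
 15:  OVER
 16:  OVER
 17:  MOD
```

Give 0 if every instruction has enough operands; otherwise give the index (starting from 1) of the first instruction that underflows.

3

PUSH -2 : [-2]
STORE 1 : []
DIV  — needs 2 operands, stack has 0 → underflow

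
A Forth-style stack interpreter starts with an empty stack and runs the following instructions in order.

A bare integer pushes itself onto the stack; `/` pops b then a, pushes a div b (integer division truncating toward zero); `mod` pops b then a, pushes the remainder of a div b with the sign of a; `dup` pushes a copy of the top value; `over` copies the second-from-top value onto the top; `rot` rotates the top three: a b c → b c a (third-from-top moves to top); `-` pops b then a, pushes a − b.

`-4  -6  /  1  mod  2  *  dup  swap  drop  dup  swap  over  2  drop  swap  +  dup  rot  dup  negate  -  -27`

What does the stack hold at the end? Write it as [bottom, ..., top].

[0, 0, 0, -27]

-4     : [-4]
-6     : [-4, -6]
/      : [0]
1      : [0, 1]
mod    : [0]
2      : [0, 2]
*      : [0]
dup    : [0, 0]
swap   : [0, 0]
drop   : [0]
dup    : [0, 0]
swap   : [0, 0]
over   : [0, 0, 0]
2      : [0, 0, 0, 2]
drop   : [0, 0, 0]
swap   : [0, 0, 0]
+      : [0, 0]
dup    : [0, 0, 0]
rot    : [0, 0, 0]
dup    : [0, 0, 0, 0]
negate : [0, 0, 0, 0]
-      : [0, 0, 0]
-27    : [0, 0, 0, -27]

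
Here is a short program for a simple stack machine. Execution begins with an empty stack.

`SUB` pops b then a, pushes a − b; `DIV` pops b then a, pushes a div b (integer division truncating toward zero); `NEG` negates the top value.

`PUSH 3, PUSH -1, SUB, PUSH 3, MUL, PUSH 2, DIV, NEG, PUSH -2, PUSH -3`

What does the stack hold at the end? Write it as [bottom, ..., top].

PUSH 3   [3]
PUSH -1  [3, -1]
SUB      [4]
PUSH 3   [4, 3]
MUL      [12]
PUSH 2   [12, 2]
DIV      [6]
NEG      [-6]
PUSH -2  [-6, -2]
PUSH -3  [-6, -2, -3]

[-6, -2, -3]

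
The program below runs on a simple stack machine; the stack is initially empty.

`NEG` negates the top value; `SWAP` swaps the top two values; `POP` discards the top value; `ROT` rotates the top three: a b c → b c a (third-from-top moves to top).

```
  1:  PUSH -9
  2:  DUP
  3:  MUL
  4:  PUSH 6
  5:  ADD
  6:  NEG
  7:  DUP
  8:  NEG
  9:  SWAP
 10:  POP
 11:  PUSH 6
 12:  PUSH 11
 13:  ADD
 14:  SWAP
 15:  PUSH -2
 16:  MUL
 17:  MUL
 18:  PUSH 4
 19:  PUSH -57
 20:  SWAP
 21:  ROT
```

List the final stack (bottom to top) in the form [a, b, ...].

PUSH -9  → [-9]
DUP      → [-9, -9]
MUL      → [81]
PUSH 6   → [81, 6]
ADD      → [87]
NEG      → [-87]
DUP      → [-87, -87]
NEG      → [-87, 87]
SWAP     → [87, -87]
POP      → [87]
PUSH 6   → [87, 6]
PUSH 11  → [87, 6, 11]
ADD      → [87, 17]
SWAP     → [17, 87]
PUSH -2  → [17, 87, -2]
MUL      → [17, -174]
MUL      → [-2958]
PUSH 4   → [-2958, 4]
PUSH -57 → [-2958, 4, -57]
SWAP     → [-2958, -57, 4]
ROT      → [-57, 4, -2958]

[-57, 4, -2958]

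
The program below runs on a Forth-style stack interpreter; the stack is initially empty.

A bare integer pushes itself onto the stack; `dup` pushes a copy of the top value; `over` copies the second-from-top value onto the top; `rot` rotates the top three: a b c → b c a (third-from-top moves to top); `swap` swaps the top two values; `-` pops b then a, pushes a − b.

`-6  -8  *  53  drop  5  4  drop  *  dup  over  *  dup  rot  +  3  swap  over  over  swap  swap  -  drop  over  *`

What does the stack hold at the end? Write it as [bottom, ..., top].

-6   : [-6]
-8   : [-6, -8]
*    : [48]
53   : [48, 53]
drop : [48]
5    : [48, 5]
4    : [48, 5, 4]
drop : [48, 5]
*    : [240]
dup  : [240, 240]
over : [240, 240, 240]
*    : [240, 57600]
dup  : [240, 57600, 57600]
rot  : [57600, 57600, 240]
+    : [57600, 57840]
3    : [57600, 57840, 3]
swap : [57600, 3, 57840]
over : [57600, 3, 57840, 3]
over : [57600, 3, 57840, 3, 57840]
swap : [57600, 3, 57840, 57840, 3]
swap : [57600, 3, 57840, 3, 57840]
-    : [57600, 3, 57840, -57837]
drop : [57600, 3, 57840]
over : [57600, 3, 57840, 3]
*    : [57600, 3, 173520]

[57600, 3, 173520]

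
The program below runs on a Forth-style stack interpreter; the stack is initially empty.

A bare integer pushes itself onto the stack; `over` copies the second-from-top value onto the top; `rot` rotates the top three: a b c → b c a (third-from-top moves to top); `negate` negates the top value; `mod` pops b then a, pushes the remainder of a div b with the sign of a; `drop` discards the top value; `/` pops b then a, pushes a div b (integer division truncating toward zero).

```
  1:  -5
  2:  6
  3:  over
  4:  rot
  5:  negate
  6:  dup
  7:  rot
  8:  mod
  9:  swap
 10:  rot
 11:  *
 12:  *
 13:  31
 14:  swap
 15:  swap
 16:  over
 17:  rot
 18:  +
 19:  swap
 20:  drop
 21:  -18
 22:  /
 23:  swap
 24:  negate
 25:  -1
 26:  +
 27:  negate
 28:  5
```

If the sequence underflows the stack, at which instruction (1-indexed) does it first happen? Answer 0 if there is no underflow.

23

-5      [-5]
6       [-5, 6]
over    [-5, 6, -5]
rot     [6, -5, -5]
negate  [6, -5, 5]
dup     [6, -5, 5, 5]
rot     [6, 5, 5, -5]
mod     [6, 5, 0]
swap    [6, 0, 5]
rot     [0, 5, 6]
*       [0, 30]
*       [0]
31      [0, 31]
swap    [31, 0]
swap    [0, 31]
over    [0, 31, 0]
rot     [31, 0, 0]
+       [31, 0]
swap    [0, 31]
drop    [0]
-18     [0, -18]
/       [0]
swap  — needs 2 operands, stack has 1 → underflow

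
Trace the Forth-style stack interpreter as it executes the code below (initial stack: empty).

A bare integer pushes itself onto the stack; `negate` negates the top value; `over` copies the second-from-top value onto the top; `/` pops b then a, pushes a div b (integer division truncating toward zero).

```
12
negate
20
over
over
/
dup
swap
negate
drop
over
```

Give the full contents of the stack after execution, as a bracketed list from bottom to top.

[-12, 20, 0, 20]

12      12
negate  -12
20      -12 20
over    -12 20 -12
over    -12 20 -12 20
/       -12 20 0
dup     -12 20 0 0
swap    -12 20 0 0
negate  -12 20 0 0
drop    -12 20 0
over    -12 20 0 20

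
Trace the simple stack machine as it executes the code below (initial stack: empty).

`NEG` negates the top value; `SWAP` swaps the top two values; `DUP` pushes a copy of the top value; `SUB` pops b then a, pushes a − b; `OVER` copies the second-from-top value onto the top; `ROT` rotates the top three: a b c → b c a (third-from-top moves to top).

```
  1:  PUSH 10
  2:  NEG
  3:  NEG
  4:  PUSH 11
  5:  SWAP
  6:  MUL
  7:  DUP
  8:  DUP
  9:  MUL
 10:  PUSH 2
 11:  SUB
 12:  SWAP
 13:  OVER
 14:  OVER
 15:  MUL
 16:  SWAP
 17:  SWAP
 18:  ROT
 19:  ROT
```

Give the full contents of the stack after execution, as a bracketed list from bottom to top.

[1330780, 12098, 110]

PUSH 10 : [10]
NEG     : [-10]
NEG     : [10]
PUSH 11 : [10, 11]
SWAP    : [11, 10]
MUL     : [110]
DUP     : [110, 110]
DUP     : [110, 110, 110]
MUL     : [110, 12100]
PUSH 2  : [110, 12100, 2]
SUB     : [110, 12098]
SWAP    : [12098, 110]
OVER    : [12098, 110, 12098]
OVER    : [12098, 110, 12098, 110]
MUL     : [12098, 110, 1330780]
SWAP    : [12098, 1330780, 110]
SWAP    : [12098, 110, 1330780]
ROT     : [110, 1330780, 12098]
ROT     : [1330780, 12098, 110]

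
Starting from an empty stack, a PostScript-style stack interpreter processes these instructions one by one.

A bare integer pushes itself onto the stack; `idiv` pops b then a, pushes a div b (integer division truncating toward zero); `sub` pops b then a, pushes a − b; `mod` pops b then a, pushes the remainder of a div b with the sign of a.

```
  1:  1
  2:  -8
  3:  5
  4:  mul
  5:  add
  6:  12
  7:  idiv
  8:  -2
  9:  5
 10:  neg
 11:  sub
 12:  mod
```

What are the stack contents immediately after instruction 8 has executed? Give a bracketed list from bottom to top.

1    -> 1
-8   -> 1 -8
5    -> 1 -8 5
mul  -> 1 -40
add  -> -39
12   -> -39 12
idiv -> -3
-2   -> -3 -2

[-3, -2]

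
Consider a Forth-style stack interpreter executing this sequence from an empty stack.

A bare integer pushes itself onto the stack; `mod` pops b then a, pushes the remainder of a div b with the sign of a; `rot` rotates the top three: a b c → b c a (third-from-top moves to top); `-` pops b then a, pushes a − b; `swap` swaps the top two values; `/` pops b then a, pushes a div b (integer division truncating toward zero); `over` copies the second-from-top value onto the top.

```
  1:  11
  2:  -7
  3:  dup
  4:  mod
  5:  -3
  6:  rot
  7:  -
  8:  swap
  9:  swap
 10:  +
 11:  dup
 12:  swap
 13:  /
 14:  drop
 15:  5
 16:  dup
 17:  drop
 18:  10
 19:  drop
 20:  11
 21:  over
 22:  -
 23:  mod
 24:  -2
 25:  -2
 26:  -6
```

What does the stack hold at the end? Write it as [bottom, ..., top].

[5, -2, -2, -6]

11    11
-7    11 -7
dup   11 -7 -7
mod   11 0
-3    11 0 -3
rot   0 -3 11
-     0 -14
swap  -14 0
swap  0 -14
+     -14
dup   -14 -14
swap  -14 -14
/     1
drop  (empty)
5     5
dup   5 5
drop  5
10    5 10
drop  5
11    5 11
over  5 11 5
-     5 6
mod   5
-2    5 -2
-2    5 -2 -2
-6    5 -2 -2 -6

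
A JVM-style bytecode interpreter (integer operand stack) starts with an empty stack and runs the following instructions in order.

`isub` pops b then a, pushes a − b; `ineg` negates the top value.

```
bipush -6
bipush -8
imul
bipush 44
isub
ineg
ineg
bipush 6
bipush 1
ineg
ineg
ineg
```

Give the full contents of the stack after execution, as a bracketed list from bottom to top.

bipush -6 : -6
bipush -8 : -6 -8
imul      : 48
bipush 44 : 48 44
isub      : 4
ineg      : -4
ineg      : 4
bipush 6  : 4 6
bipush 1  : 4 6 1
ineg      : 4 6 -1
ineg      : 4 6 1
ineg      : 4 6 -1

[4, 6, -1]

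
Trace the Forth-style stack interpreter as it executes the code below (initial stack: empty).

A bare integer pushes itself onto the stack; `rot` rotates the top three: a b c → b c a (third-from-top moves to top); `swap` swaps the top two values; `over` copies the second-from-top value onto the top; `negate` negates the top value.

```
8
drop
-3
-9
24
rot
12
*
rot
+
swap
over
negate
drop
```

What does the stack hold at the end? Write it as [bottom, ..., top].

[-45, 24]

8      : 8
drop   : (empty)
-3     : -3
-9     : -3 -9
24     : -3 -9 24
rot    : -9 24 -3
12     : -9 24 -3 12
*      : -9 24 -36
rot    : 24 -36 -9
+      : 24 -45
swap   : -45 24
over   : -45 24 -45
negate : -45 24 45
drop   : -45 24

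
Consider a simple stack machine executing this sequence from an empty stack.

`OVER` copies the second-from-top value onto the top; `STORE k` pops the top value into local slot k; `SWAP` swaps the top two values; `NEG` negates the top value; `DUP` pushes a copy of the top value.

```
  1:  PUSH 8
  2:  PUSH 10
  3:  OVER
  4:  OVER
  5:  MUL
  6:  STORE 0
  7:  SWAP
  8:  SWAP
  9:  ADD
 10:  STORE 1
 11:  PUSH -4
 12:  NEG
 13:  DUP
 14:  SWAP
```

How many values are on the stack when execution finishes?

2

PUSH 8  → [8]
PUSH 10 → [8, 10]
OVER    → [8, 10, 8]
OVER    → [8, 10, 8, 10]
MUL     → [8, 10, 80]
STORE 0 → [8, 10]
SWAP    → [10, 8]
SWAP    → [8, 10]
ADD     → [18]
STORE 1 → []
PUSH -4 → [-4]
NEG     → [4]
DUP     → [4, 4]
SWAP    → [4, 4]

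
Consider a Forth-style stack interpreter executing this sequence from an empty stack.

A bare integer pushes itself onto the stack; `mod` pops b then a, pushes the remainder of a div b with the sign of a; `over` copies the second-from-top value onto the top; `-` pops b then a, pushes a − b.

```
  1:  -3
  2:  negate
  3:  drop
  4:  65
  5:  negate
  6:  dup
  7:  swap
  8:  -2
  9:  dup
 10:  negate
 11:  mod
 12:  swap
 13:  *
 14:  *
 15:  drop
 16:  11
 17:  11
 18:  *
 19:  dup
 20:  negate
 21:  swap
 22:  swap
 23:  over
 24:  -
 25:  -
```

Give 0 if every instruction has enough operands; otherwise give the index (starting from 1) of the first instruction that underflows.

0

-3     → [-3]
negate → [3]
drop   → []
65     → [65]
negate → [-65]
dup    → [-65, -65]
swap   → [-65, -65]
-2     → [-65, -65, -2]
dup    → [-65, -65, -2, -2]
negate → [-65, -65, -2, 2]
mod    → [-65, -65, 0]
swap   → [-65, 0, -65]
*      → [-65, 0]
*      → [0]
drop   → []
11     → [11]
11     → [11, 11]
*      → [121]
dup    → [121, 121]
negate → [121, -121]
swap   → [-121, 121]
swap   → [121, -121]
over   → [121, -121, 121]
-      → [121, -242]
-      → [363]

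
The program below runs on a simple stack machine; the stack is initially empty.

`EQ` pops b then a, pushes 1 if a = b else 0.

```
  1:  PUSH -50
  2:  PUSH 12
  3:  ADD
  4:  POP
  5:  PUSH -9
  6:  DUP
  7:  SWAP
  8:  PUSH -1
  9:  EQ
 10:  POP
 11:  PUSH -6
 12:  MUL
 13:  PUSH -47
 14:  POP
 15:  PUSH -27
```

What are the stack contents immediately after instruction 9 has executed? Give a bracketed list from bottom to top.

[-9, 0]

PUSH -50 -> [-50]
PUSH 12  -> [-50, 12]
ADD      -> [-38]
POP      -> []
PUSH -9  -> [-9]
DUP      -> [-9, -9]
SWAP     -> [-9, -9]
PUSH -1  -> [-9, -9, -1]
EQ       -> [-9, 0]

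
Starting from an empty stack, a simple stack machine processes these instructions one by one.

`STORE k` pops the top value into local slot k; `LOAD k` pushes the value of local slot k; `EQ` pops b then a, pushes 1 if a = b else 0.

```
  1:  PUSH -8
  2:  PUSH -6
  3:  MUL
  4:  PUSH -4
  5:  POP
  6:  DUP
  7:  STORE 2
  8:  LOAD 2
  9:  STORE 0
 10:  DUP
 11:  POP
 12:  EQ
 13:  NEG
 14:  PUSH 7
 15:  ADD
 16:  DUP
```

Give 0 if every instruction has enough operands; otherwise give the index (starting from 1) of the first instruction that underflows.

12

PUSH -8 : -8
PUSH -6 : -8 -6
MUL     : 48
PUSH -4 : 48 -4
POP     : 48
DUP     : 48 48
STORE 2 : 48
LOAD 2  : 48 48
STORE 0 : 48
DUP     : 48 48
POP     : 48
EQ  — needs 2 operands, stack has 1 → underflow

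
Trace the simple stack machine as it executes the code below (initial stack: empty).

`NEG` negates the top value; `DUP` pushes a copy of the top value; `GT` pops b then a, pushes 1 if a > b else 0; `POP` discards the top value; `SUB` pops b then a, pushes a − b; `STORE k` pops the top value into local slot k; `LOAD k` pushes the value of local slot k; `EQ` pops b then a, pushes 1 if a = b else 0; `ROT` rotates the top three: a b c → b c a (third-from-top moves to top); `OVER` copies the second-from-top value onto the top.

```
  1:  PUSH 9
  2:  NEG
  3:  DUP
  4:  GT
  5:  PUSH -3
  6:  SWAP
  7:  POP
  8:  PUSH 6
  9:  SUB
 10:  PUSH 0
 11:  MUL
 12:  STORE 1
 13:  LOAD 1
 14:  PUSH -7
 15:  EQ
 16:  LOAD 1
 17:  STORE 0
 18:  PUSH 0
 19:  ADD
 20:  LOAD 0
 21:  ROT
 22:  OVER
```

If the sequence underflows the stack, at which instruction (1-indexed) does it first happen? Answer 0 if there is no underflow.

PUSH 9   [9]
NEG      [-9]
DUP      [-9, -9]
GT       [0]
PUSH -3  [0, -3]
SWAP     [-3, 0]
POP      [-3]
PUSH 6   [-3, 6]
SUB      [-9]
PUSH 0   [-9, 0]
MUL      [0]
STORE 1  []
LOAD 1   [0]
PUSH -7  [0, -7]
EQ       [0]
LOAD 1   [0, 0]
STORE 0  [0]
PUSH 0   [0, 0]
ADD      [0]
LOAD 0   [0, 0]
ROT  — needs 3 operands, stack has 2 → underflow

21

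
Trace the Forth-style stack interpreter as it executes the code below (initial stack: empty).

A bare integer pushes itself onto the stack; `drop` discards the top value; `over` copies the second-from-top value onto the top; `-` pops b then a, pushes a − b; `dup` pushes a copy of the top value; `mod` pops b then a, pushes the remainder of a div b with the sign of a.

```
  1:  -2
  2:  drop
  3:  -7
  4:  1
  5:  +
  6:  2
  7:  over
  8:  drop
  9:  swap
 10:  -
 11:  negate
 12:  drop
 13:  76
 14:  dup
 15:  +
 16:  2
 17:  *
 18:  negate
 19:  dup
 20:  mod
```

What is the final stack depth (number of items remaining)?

1

-2      [-2]
drop    []
-7      [-7]
1       [-7, 1]
+       [-6]
2       [-6, 2]
over    [-6, 2, -6]
drop    [-6, 2]
swap    [2, -6]
-       [8]
negate  [-8]
drop    []
76      [76]
dup     [76, 76]
+       [152]
2       [152, 2]
*       [304]
negate  [-304]
dup     [-304, -304]
mod     [0]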